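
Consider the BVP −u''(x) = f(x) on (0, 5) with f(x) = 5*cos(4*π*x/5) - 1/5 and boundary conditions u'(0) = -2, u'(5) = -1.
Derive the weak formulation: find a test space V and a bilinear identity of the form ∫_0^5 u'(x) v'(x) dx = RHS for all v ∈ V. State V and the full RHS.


V = H^1(0, 5) (v unrestricted at boundary; u is determined up to an additive constant); weak form: ∫_0^5 u'v' dx = ∫_0^5 (5*cos(4*π*x/5) - 1/5) v dx − v(5) + 2·v(0) for all v ∈ V.

Multiply both sides by a test function v and integrate from 0 to 5:
  ∫_0^5 −u''(x) v(x) dx = ∫_0^5 f(x) v(x) dx.
Integrate the LHS by parts once:
  ∫_0^5 −u'' v dx = −[u'(x) v(x)]_0^5 + ∫_0^5 u'(x) v'(x) dx.
Thus ∫_0^5 u'(x) v'(x) dx = ∫_0^5 f(x) v(x) dx + [u'(x) v(x)]_0^5.
Choose V so that boundary terms are either known or forced to vanish.
u has inhomogeneous Neumann u'(0) = -2, u'(5) = -1. [u' v]_0^5 = (-1)·v(5) − (-2)·v(0) = − v(5) + 2·v(0). Take V = H^1(0, 5); boundary term becomes part of RHS.
Weak formulation: find u (satisfying any essential BC) such that ∫_0^5 u'(x) v'(x) dx = ∫_0^5 f v dx − v(5) + 2·v(0) for all v ∈ V (Neumann data are natural BCs: they enter the RHS as boundary terms).
Substituting f(x) = 5*cos(4*π*x/5) - 1/5, the right-hand side is ∫_0^5 (5*cos(4*π*x/5) - 1/5) v dx − v(5) + 2·v(0).
Compatibility check (pure Neumann): taking v ≡ 1 ∈ V gives 0 = ∫_0^5 f dx + (-1) − (-2), i.e. ∫_0^5 f dx must equal u'(0) − u'(5) = -1. Indeed ∫_0^5 (5*cos(4*π*x/5) - 1/5) dx = -1, so the data are compatible. The solution is then unique only up to an additive constant (fix it e.g. by requiring ∫_0^5 u dx = 0).


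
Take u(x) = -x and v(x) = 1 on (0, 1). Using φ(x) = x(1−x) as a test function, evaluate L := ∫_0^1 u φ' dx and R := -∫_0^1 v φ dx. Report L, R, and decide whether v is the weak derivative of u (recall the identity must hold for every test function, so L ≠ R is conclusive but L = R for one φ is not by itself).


LHS = 1/6, RHS = -1/6. No, v is not the weak derivative of u.

u(x) = -x, classical derivative u'(x) = -1.
φ(x) = x(1−x), so φ'(x) = 1 - 2*x.
Note φ(0) = φ(1) = 0, so the boundary term u·φ vanishes.
LHS = ∫_0^1 u(x) φ'(x) dx = ∫_0^1 (2*x^2 - x) dx. Term by term:
  ∫_0^1 2*x^2 dx = 2/3;  ∫_0^1 -x dx = -1/2.
Sum: 2/3 − 1/2 = 1/6.
So LHS = 1/6.
∫_0^1 v(x) φ(x) dx = ∫_0^1 (-x^2 + x) dx. Term by term:
  ∫_0^1 -x^2 dx = -1/3;  ∫_0^1 x dx = 1/2.
Sum: -1/3 + 1/2 = 1/6.
So RHS = -∫_0^1 v(x) φ(x) dx = -1/6.
LHS − RHS = 1/3 ≠ 0, so the identity fails.
(For a valid weak derivative the identity must hold for EVERY test function, in particular this one. The failure shows v is NOT the weak derivative of u.)
Correct weak derivative would be u'(x) = -1.


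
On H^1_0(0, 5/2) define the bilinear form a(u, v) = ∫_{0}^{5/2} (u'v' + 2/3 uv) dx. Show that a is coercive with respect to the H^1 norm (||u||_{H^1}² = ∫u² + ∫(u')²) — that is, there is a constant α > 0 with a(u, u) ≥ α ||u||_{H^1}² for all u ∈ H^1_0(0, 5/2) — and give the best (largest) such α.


α = 2*(25 + 6*π^2)/(3*(25 + 4*π^2))

Coercivity of a(·,·) on H^1_0(0, 5/2) means a(u, u) ≥ α ||u||_{H^1}² for every u ∈ H^1_0.
The interval has length L = 5/2, and Poincaré/coercivity depend only on L. Here a(u, u) = ∫(u')² + (2/3)·∫u².
Here 0 < c = 2/3 < 1. The condition a(u,u) ≥ α||u||_{H^1}² reads (1−α)∫(u')² ≥ (α−c)∫u². Any admissible α is ≤ 1 (rapidly oscillating u have ∫u²/∫(u')² → 0), and α = 1 would force 0 ≥ (1−c)∫u², impossible since c < 1; so 1−α > 0. By the sharp Poincaré inequality on H^1_0 of an interval of length L, ∫(u')² ≥ (π/L)²∫u² with equality for the first sine mode sin(π(x−x₀)/L) (x₀ the left endpoint), so the inequality holds for all u iff (1−α)(π/L)² ≥ α − c, i.e. α ≤ ((π/L)² + c)/((π/L)² + 1) = (1 + c(L/π)²)/(1 + (L/π)²). With (π/L)² = 4*π^2/25 and c = 2/3, the largest admissible constant is α = ((π/L)² + c)/((π/L)² + 1).
Simplifying, α = 2*(25 + 6*π^2)/(3*(25 + 4*π^2)).


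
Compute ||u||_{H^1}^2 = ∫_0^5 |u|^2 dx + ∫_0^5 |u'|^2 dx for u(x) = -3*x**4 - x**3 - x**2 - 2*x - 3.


||u||_{H^1}^2 = 354283085/84

The H^1 norm (squared) on an interval (0, L) is
  ||u||_{H^1}^2 = ∫_0^L u(x)^2 dx + ∫_0^L u'(x)^2 dx.
Compute u'(x) = -12*x**3 - 3*x**2 - 2*x - 2.
Then u(x)^2 = 9*x**8 + 6*x**7 + 7*x**6 + 14*x**5 + 23*x**4 + 10*x**3 + 10*x**2 + 12*x + 9 and u'(x)^2 = 144*x**6 + 72*x**5 + 57*x**4 + 60*x**3 + 16*x**2 + 8*x + 4.
Integrate each monomial from 0 to 5 using ∫_0^5 c·x^n dx = c·5^(n+1)/(n+1):
  ∫_0^5 u(x)^2 dx = ∫_0^5 (9*x^8 + 6*x^7 + 7*x^6 + 14*x^5 + 23*x^4 + 10*x^3 + 10*x^2 + 12*x + 9) dx. Term by term:
    ∫_0^5 9*x^8 dx = 1953125;  ∫_0^5 6*x^7 dx = 1171875/4;  ∫_0^5 7*x^6 dx = 78125;
    ∫_0^5 14*x^5 dx = 109375/3;  ∫_0^5 23*x^4 dx = 14375;  ∫_0^5 10*x^3 dx = 3125/2;
    ∫_0^5 10*x^2 dx = 1250/3;  ∫_0^5 12*x dx = 150;  ∫_0^5 9 dx = 45.
  Sum: 1953125 + 1171875/4 + 78125 + 109375/3 + 14375 + 3125/2 + 1250/3 + 150 + 45 = 9508905/4.
  ∫_0^5 u'(x)^2 dx = ∫_0^5 (144*x^6 + 72*x^5 + 57*x^4 + 60*x^3 + 16*x^2 + 8*x + 4) dx. Term by term:
    ∫_0^5 144*x^6 dx = 11250000/7;  ∫_0^5 72*x^5 dx = 187500;  ∫_0^5 57*x^4 dx = 35625;
    ∫_0^5 60*x^3 dx = 9375;  ∫_0^5 16*x^2 dx = 2000/3;  ∫_0^5 8*x dx = 100;
    ∫_0^5 4 dx = 20.
  Sum: 11250000/7 + 187500 + 35625 + 9375 + 2000/3 + 100 + 20 = 38649020/21.
Adding: ||u||_{H^1}^2 = 9508905/4 + 38649020/21 = 354283085/84.


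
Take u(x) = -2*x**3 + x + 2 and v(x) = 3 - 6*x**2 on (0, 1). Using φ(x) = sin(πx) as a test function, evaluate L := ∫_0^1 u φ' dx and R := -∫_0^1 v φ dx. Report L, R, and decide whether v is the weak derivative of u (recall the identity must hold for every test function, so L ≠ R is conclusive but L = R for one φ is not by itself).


LHS = -24/π^3 + 4/π, RHS = -24/π^3. No, v is not the weak derivative of u.

u(x) = -2*x**3 + x + 2, classical derivative u'(x) = 1 - 6*x**2.
φ(x) = sin(πx), so φ'(x) = π*cos(π*x).
Note φ(0) = φ(1) = 0, so the boundary term u·φ vanishes.
LHS = ∫_0^1 u(x) φ'(x) dx = ∫_0^1 (-2*π*x^3*cos(π*x) + π*x*cos(π*x) + 2*π*cos(π*x)) dx. Term by term:
  ∫_0^1 2*π*cos(π*x) dx = 0;  ∫_0^1 π*x*cos(π*x) dx = -2/π;  ∫_0^1 -2*π*x^3*cos(π*x) dx = -24/π^3 + 6/π.
Sum: 0 − 2/π + -24/π^3 + 6/π = -24/π^3 + 4/π.
So LHS = -24/π^3 + 4/π.
∫_0^1 v(x) φ(x) dx = ∫_0^1 (-6*x^2*sin(π*x) + 3*sin(π*x)) dx. Term by term:
  ∫_0^1 3*sin(π*x) dx = 6/π;  ∫_0^1 -6*x^2*sin(π*x) dx = -6/π + 24/π^3.
Sum: 6/π + -6/π + 24/π^3 = 24/π^3.
So RHS = -∫_0^1 v(x) φ(x) dx = -24/π^3.
LHS − RHS = 4/π ≠ 0, so the identity fails.
(For a valid weak derivative the identity must hold for EVERY test function, in particular this one. The failure shows v is NOT the weak derivative of u.)
Correct weak derivative would be u'(x) = 1 - 6*x**2.


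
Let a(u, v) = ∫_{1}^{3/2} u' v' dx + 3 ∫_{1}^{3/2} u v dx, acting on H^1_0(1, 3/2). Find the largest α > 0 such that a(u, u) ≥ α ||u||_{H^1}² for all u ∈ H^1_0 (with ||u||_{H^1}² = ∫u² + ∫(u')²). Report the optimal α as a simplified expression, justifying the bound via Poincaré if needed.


α = 1

Coercivity of a(·,·) on H^1_0(1, 3/2) means a(u, u) ≥ α ||u||_{H^1}² for every u ∈ H^1_0.
The interval has length L = 1/2, and Poincaré/coercivity depend only on L. Here a(u, u) = ∫(u')² + (3)·∫u².
Here c = 3 ≥ 1, so a(u,u) = ∫(u')² + c∫u² ≥ ∫(u')² + ∫u² = ||u||_{H^1}², i.e. α = 1 works. No larger α is possible: a(u,u) ≥ α||u||_{H^1}² means (1−α)∫(u')² ≥ (α−c)∫u², and for the modes u_n = sin(nπ(x−x₀)/L) (x₀ the left endpoint) one has ∫u_n²/∫(u_n')² = (L/(nπ))² → 0, so a(u_n,u_n)/||u_n||_{H^1}² → 1. Hence the optimal constant is α = 1.
Therefore α = 1.


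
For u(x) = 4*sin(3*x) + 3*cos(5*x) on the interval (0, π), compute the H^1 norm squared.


||u||_{H^1(0,π)}^2 = 197*π

u'(x) = -15*sin(5*x) + 12*cos(3*x).
Expand u² and (u')² and integrate term by term on (0, π), using: for integers n ≥ 1, ∫_0^π sin²(nx) dx = ∫_0^π cos²(nx) dx = π/2; for n ≠ n', ∫_0^π sin(nx)sin(n'x) dx = ∫_0^π cos(nx)cos(n'x) dx = 0; and by product-to-sum, ∫_0^π sin(nx)cos(n'x) dx = ½∫_0^π [sin((n+n')x) + sin((n−n')x)] dx, which is 0 when n+n' is even and 2n/(n²−n'²) when n+n' is odd (it need not vanish on (0, π)).
  u² squared terms: (3)²·∫cos(5x)² dx = 9·π/2 = 9*π/2;  (4)²·∫sin(3x)² dx = 16·π/2 = 8*π.
  u² cross terms: 2·(3)·(4)·∫cos(5x)·sin(3x) dx = 24·(0) = 0.
  So ∫_0^π u² dx = 9*π/2 + 8*π + 0 = 25*π/2.
  (u')² squared terms: (-15)²·∫sin(5x)² dx = 225·π/2 = 225*π/2;  (12)²·∫cos(3x)² dx = 144·π/2 = 72*π.
  (u')² cross terms: 2·(-15)·(12)·∫sin(5x)·cos(3x) dx = -360·(0) = 0.
  So ∫_0^π (u')² dx = 225*π/2 + 72*π + 0 = 369*π/2.
||u||_{H^1}^2 = (25*π/2) + (369*π/2) = 197*π.


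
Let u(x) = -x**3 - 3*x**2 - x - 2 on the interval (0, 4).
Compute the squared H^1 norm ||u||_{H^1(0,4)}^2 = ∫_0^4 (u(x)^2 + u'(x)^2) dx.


||u||_{H^1}^2 = 310756/21

The H^1 norm (squared) on an interval (0, L) is
  ||u||_{H^1}^2 = ∫_0^L u(x)^2 dx + ∫_0^L u'(x)^2 dx.
Compute u'(x) = -3*x**2 - 6*x - 1.
Then u(x)^2 = x**6 + 6*x**5 + 11*x**4 + 10*x**3 + 13*x**2 + 4*x + 4 and u'(x)^2 = 9*x**4 + 36*x**3 + 42*x**2 + 12*x + 1.
Integrate each monomial from 0 to 4 using ∫_0^4 c·x^n dx = c·4^(n+1)/(n+1):
  ∫_0^4 u(x)^2 dx = ∫_0^4 (x^6 + 6*x^5 + 11*x^4 + 10*x^3 + 13*x^2 + 4*x + 4) dx. Term by term:
    ∫_0^4 x^6 dx = 16384/7;  ∫_0^4 6*x^5 dx = 4096;  ∫_0^4 11*x^4 dx = 11264/5;
    ∫_0^4 10*x^3 dx = 640;  ∫_0^4 13*x^2 dx = 832/3;  ∫_0^4 4*x dx = 32;
    ∫_0^4 4 dx = 16.
  Sum: 16384/7 + 4096 + 11264/5 + 640 + 832/3 + 32 + 16 = 1013744/105.
  ∫_0^4 u'(x)^2 dx = ∫_0^4 (9*x^4 + 36*x^3 + 42*x^2 + 12*x + 1) dx. Term by term:
    ∫_0^4 9*x^4 dx = 9216/5;  ∫_0^4 36*x^3 dx = 2304;  ∫_0^4 42*x^2 dx = 896;
    ∫_0^4 12*x dx = 96;  ∫_0^4 1 dx = 4.
  Sum: 9216/5 + 2304 + 896 + 96 + 4 = 25716/5.
Adding: ||u||_{H^1}^2 = 1013744/105 + 25716/5 = 310756/21.


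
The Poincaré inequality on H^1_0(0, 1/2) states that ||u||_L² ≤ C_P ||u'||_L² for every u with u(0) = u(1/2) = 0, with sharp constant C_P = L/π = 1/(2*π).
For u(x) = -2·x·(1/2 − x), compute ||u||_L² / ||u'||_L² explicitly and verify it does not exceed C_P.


||u||_L² / ||u'||_L² = sqrt(10)/20 < C_P = 1/(2*π).

u(x) = -2·x·(1/2 − x), so u'(x) = 4*x - 1.
u(x) = -2·x·(1/2 − x) vanishes at x = 0 and x = 1/2, so u ∈ H^1_0(0, 1/2). Differentiate via the product rule and integrate the resulting polynomials term by term.
  ∫_0^1/2 u² dx = ∫_0^1/2 (4*x^4 - 4*x^3 + x^2) dx. Term by term:
    ∫_0^1/2 4*x^4 dx = 1/40;  ∫_0^1/2 -4*x^3 dx = -1/16;  ∫_0^1/2 x^2 dx = 1/24.
  Sum: 1/40 − 1/16 + 1/24 = 1/240.
  ∫_0^1/2 (u')² dx = ∫_0^1/2 (16*x^2 - 8*x + 1) dx. Term by term:
    ∫_0^1/2 16*x^2 dx = 2/3;  ∫_0^1/2 -8*x dx = -1;  ∫_0^1/2 1 dx = 1/2.
  Sum: 2/3 − 1 + 1/2 = 1/6.
∫_0^1/2 u² dx = 1/240, so ||u||_L² = sqrt(15)/60.
∫_0^1/2 (u')² dx = 1/6, so ||u'||_L² = sqrt(6)/6.
Ratio ||u||_L² / ||u'||_L² = sqrt(10)/20.
Sharp Poincaré constant on H^1_0(0, 1/2) is C_P = L/π = 1/(2*π), achieved by sin(2*π·x).
A polynomial bump cannot attain the sharp Poincaré constant (only the first sine eigenfunction does), so the ratio is strictly less than C_P, consistent with ||u||_L² ≤ C_P ||u'||_L².


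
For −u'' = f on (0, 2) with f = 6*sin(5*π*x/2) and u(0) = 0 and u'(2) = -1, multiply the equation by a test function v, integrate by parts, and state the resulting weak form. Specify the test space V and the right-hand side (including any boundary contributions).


V = {v ∈ H^1(0, 2) : v(0) = 0} (test functions vanish at x = 0 where u is specified); weak form: ∫_0^2 u'v' dx = ∫_0^2 (6*sin(5*π*x/2)) v dx − v(2) for all v ∈ V.

Multiply both sides by a test function v and integrate from 0 to 2:
  ∫_0^2 −u''(x) v(x) dx = ∫_0^2 f(x) v(x) dx.
Integrate the LHS by parts once:
  ∫_0^2 −u'' v dx = −[u'(x) v(x)]_0^2 + ∫_0^2 u'(x) v'(x) dx.
Thus ∫_0^2 u'(x) v'(x) dx = ∫_0^2 f(x) v(x) dx + [u'(x) v(x)]_0^2.
Choose V so that boundary terms are either known or forced to vanish.
Mixed BC: u(0) = 0 (Dirichlet) and u'(2) = -1 (Neumann). Define V = {v ∈ H^1(0, 2) : v(0) = 0}. Then [u' v]_0^2 = u'(2)·v(2) − u'(0)·0 = − v(2).
Weak formulation: find u (satisfying any essential BC) such that ∫_0^2 u'(x) v'(x) dx = ∫_0^2 f v dx − v(2) for all v ∈ V (Dirichlet at 0 absorbed into V; Neumann datum at x = 2 contributes the boundary term).
Substituting f(x) = 6*sin(5*π*x/2), the right-hand side is ∫_0^2 (6*sin(5*π*x/2)) v dx − v(2).


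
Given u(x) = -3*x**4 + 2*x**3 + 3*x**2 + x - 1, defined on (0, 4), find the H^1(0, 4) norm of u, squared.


||u||_{H^1}^2 = 37787864/105

The H^1 norm (squared) on an interval (0, L) is
  ||u||_{H^1}^2 = ∫_0^L u(x)^2 dx + ∫_0^L u'(x)^2 dx.
Compute u'(x) = -12*x**3 + 6*x**2 + 6*x + 1.
Then u(x)^2 = 9*x**8 - 12*x**7 - 14*x**6 + 6*x**5 + 19*x**4 + 2*x**3 - 5*x**2 - 2*x + 1 and u'(x)^2 = 144*x**6 - 144*x**5 - 108*x**4 + 48*x**3 + 48*x**2 + 12*x + 1.
Integrate each monomial from 0 to 4 using ∫_0^4 c·x^n dx = c·4^(n+1)/(n+1):
  ∫_0^4 u(x)^2 dx = ∫_0^4 (9*x^8 - 12*x^7 - 14*x^6 + 6*x^5 + 19*x^4 + 2*x^3 - 5*x^2 - 2*x + 1) dx. Term by term:
    ∫_0^4 9*x^8 dx = 262144;  ∫_0^4 -12*x^7 dx = -98304;  ∫_0^4 -14*x^6 dx = -32768;
    ∫_0^4 6*x^5 dx = 4096;  ∫_0^4 19*x^4 dx = 19456/5;  ∫_0^4 2*x^3 dx = 128;
    ∫_0^4 -5*x^2 dx = -320/3;  ∫_0^4 -2*x dx = -16;  ∫_0^4 1 dx = 4.
  Sum: 262144 − 98304 − 32768 + 4096 + 19456/5 + 128 − 320/3 − 16 + 4 = 2086028/15.
  ∫_0^4 u'(x)^2 dx = ∫_0^4 (144*x^6 - 144*x^5 - 108*x^4 + 48*x^3 + 48*x^2 + 12*x + 1) dx. Term by term:
    ∫_0^4 144*x^6 dx = 2359296/7;  ∫_0^4 -144*x^5 dx = -98304;  ∫_0^4 -108*x^4 dx = -110592/5;
    ∫_0^4 48*x^3 dx = 3072;  ∫_0^4 48*x^2 dx = 1024;  ∫_0^4 12*x dx = 96;
    ∫_0^4 1 dx = 4.
  Sum: 2359296/7 − 98304 − 110592/5 + 3072 + 1024 + 96 + 4 = 7728556/35.
Adding: ||u||_{H^1}^2 = 2086028/15 + 7728556/35 = 37787864/105.


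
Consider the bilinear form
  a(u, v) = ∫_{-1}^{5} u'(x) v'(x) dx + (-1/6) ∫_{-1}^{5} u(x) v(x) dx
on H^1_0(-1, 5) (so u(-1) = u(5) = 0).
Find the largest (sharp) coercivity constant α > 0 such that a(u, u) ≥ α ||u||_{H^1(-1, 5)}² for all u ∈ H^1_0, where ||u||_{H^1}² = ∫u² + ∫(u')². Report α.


α = (-6 + π^2)/(π^2 + 36)

Coercivity of a(·,·) on H^1_0(-1, 5) means a(u, u) ≥ α ||u||_{H^1}² for every u ∈ H^1_0.
The interval has length L = 6, and Poincaré/coercivity depend only on L. Here a(u, u) = ∫(u')² + (-1/6)·∫u².
Here c = -1/6 < 0 with |c| < (π/L)² = π^2/36, so coercivity still holds. The condition a(u,u) ≥ α||u||_{H^1}² reads (1−α)∫(u')² ≥ (α−c)∫u². Any admissible α is ≤ 1 (rapidly oscillating u have ∫u²/∫(u')² → 0), and α = 1 would force 0 ≥ (1−c)∫u², impossible since c < 1; so 1−α > 0. By the sharp Poincaré inequality on H^1_0 of an interval of length L, ∫(u')² ≥ (π/L)²∫u² with equality for the first sine mode sin(π(x−x₀)/L) (x₀ the left endpoint), so the inequality holds for all u iff (1−α)(π/L)² ≥ α − c, i.e. α ≤ ((π/L)² + c)/((π/L)² + 1) = (1 + c(L/π)²)/(1 + (L/π)²). (Direct route, valid since c ≤ 0: Poincaré gives c∫u² ≥ c(L/π)²∫(u')², so a(u,u) ≥ (1 + c(L/π)²)∫(u')², while ||u||_{H^1}² ≤ (1 + (L/π)²)∫(u')²; dividing yields the same α.) With (π/L)² = π^2/36 and c = -1/6, the largest admissible constant is α = ((π/L)² + c)/((π/L)² + 1).
Simplifying, α = (-6 + π^2)/(π^2 + 36).


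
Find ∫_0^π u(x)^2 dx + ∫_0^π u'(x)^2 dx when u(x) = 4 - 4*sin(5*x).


||u||_{H^1(0,π)}^2 = -64/5 + 224*π

u'(x) = -20*cos(5*x).
Expand u² and (u')² and integrate term by term on (0, π), using: for integers n ≥ 1, ∫_0^π sin²(nx) dx = ∫_0^π cos²(nx) dx = π/2; for n ≠ n', ∫_0^π sin(nx)sin(n'x) dx = ∫_0^π cos(nx)cos(n'x) dx = 0; and by product-to-sum, ∫_0^π sin(nx)cos(n'x) dx = ½∫_0^π [sin((n+n')x) + sin((n−n')x)] dx, which is 0 when n+n' is even and 2n/(n²−n'²) when n+n' is odd (it need not vanish on (0, π)). For the constant mode: ∫_0^π 1 dx = π, ∫_0^π cos(nx) dx = 0, ∫_0^π sin(nx) dx = (1−(−1)^n)/n.
  u² squared terms: (4)²·∫1 dx = 16·π = 16*π;  (-4)²·∫sin(5x)² dx = 16·π/2 = 8*π.
  u² cross terms: 2·(4)·(-4)·∫1·sin(5x) dx = -32·(2/5) = -64/5.
  So ∫_0^π u² dx = 16*π + 8*π − 64/5 = -64/5 + 24*π.
  (u')² squared terms: (-20)²·∫cos(5x)² dx = 400·π/2 = 200*π.
  So ∫_0^π (u')² dx = 200*π.
||u||_{H^1}^2 = (-64/5 + 24*π) + (200*π) = -64/5 + 224*π.


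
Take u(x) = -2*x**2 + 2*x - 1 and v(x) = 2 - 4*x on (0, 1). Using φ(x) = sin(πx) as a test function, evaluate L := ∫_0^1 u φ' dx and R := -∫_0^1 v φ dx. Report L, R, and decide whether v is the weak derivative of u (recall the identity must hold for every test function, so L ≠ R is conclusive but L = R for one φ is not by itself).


LHS = 0, RHS = 0. Yes, v = u' weakly.

u(x) = -2*x**2 + 2*x - 1, classical derivative u'(x) = 2 - 4*x.
φ(x) = sin(πx), so φ'(x) = π*cos(π*x).
Note φ(0) = φ(1) = 0, so the boundary term u·φ vanishes.
LHS = ∫_0^1 u(x) φ'(x) dx = ∫_0^1 (-2*π*x^2*cos(π*x) + 2*π*x*cos(π*x) - π*cos(π*x)) dx. Term by term:
  ∫_0^1 -π*cos(π*x) dx = 0;  ∫_0^1 -2*π*x^2*cos(π*x) dx = 4/π;  ∫_0^1 2*π*x*cos(π*x) dx = -4/π.
Sum: 0 + 4/π − 4/π = 0.
So LHS = 0.
∫_0^1 v(x) φ(x) dx = ∫_0^1 (-4*x*sin(π*x) + 2*sin(π*x)) dx. Term by term:
  ∫_0^1 2*sin(π*x) dx = 4/π;  ∫_0^1 -4*x*sin(π*x) dx = -4/π.
Sum: 4/π − 4/π = 0.
So RHS = -∫_0^1 v(x) φ(x) dx = 0.
LHS = RHS, so the identity holds for this test φ.
Moreover u is smooth here and v(x) = u'(x) = 2 - 4*x pointwise, so the identity holds for every test function. Hence v is the weak derivative of u.


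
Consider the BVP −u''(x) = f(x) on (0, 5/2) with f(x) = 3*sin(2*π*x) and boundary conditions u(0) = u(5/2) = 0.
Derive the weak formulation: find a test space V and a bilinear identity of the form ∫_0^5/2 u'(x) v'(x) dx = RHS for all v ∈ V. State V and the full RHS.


V = H^1_0(0, 5/2) (so v(0) = v(5/2) = 0); weak form: ∫_0^5/2 u'v' dx = ∫_0^5/2 (3*sin(2*π*x)) v dx for all v ∈ V.

Multiply both sides by a test function v and integrate from 0 to 5/2:
  ∫_0^5/2 −u''(x) v(x) dx = ∫_0^5/2 f(x) v(x) dx.
Integrate the LHS by parts once:
  ∫_0^5/2 −u'' v dx = −[u'(x) v(x)]_0^5/2 + ∫_0^5/2 u'(x) v'(x) dx.
Thus ∫_0^5/2 u'(x) v'(x) dx = ∫_0^5/2 f(x) v(x) dx + [u'(x) v(x)]_0^5/2.
Choose V so that boundary terms are either known or forced to vanish.
u is Dirichlet: u(0) = u(5/2) = 0. Let V = H^1_0(0, 5/2); then v(0) = v(5/2) = 0, and [u' v]_0^5/2 = 0.
Weak formulation: find u (satisfying any essential BC) such that ∫_0^5/2 u'(x) v'(x) dx = ∫_0^5/2 f v dx for all v ∈ V.
Substituting f(x) = 3*sin(2*π*x), the right-hand side is ∫_0^5/2 (3*sin(2*π*x)) v dx.


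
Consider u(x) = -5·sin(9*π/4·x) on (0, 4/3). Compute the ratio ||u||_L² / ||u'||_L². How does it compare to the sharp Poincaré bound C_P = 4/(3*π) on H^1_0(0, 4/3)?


||u||_L² / ||u'||_L² = 4/(9*π) < C_P = 4/(3*π).

u(x) = -5·sin(9*π/4·x), so u'(x) = -45*π*cos(9*π*x/4)/4.
Writing u(x) = A·sin(kπx/L) with A = -5 and k = 3, use ∫_0^L sin²(kπx/L) dx = L/2 and ∫_0^L cos²(kπx/L) dx = L/2.
u² = 25·sin²(9*π/4·x) and (u')² = 2025*π^2/16·cos²(9*π/4·x), and each of sin², cos² integrates to L/2 = 2/3 over (0, 4/3).
∫_0^4/3 u² dx = 50/3, so ||u||_L² = 5*sqrt(6)/3.
∫_0^4/3 (u')² dx = 675*π^2/8, so ||u'||_L² = 15*sqrt(6)*π/4.
Ratio ||u||_L² / ||u'||_L² = 4/(9*π).
Sharp Poincaré constant on H^1_0(0, 4/3) is C_P = L/π = 4/(3*π), achieved by sin(3*π/4·x).
This is the k = 3 harmonic; the ratio L/(kπ) is strictly less than C_P = L/π, consistent with the sharp inequality ||u||_L² ≤ C_P ||u'||_L².


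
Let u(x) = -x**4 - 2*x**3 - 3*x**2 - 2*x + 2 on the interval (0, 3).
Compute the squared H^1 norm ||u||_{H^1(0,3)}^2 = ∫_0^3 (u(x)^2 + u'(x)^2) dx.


||u||_{H^1}^2 = 1995549/70

The H^1 norm (squared) on an interval (0, L) is
  ||u||_{H^1}^2 = ∫_0^L u(x)^2 dx + ∫_0^L u'(x)^2 dx.
Compute u'(x) = -4*x**3 - 6*x**2 - 6*x - 2.
Then u(x)^2 = x**8 + 4*x**7 + 10*x**6 + 16*x**5 + 13*x**4 + 4*x**3 - 8*x**2 - 8*x + 4 and u'(x)^2 = 16*x**6 + 48*x**5 + 84*x**4 + 88*x**3 + 60*x**2 + 24*x + 4.
Integrate each monomial from 0 to 3 using ∫_0^3 c·x^n dx = c·3^(n+1)/(n+1):
  ∫_0^3 u(x)^2 dx = ∫_0^3 (x^8 + 4*x^7 + 10*x^6 + 16*x^5 + 13*x^4 + 4*x^3 - 8*x^2 - 8*x + 4) dx. Term by term:
    ∫_0^3 x^8 dx = 2187;  ∫_0^3 4*x^7 dx = 6561/2;  ∫_0^3 10*x^6 dx = 21870/7;
    ∫_0^3 16*x^5 dx = 1944;  ∫_0^3 13*x^4 dx = 3159/5;  ∫_0^3 4*x^3 dx = 81;
    ∫_0^3 -8*x^2 dx = -72;  ∫_0^3 -8*x dx = -36;  ∫_0^3 4 dx = 12.
  Sum: 2187 + 6561/2 + 21870/7 + 1944 + 3159/5 + 81 − 72 − 36 + 12 = 780681/70.
  ∫_0^3 u'(x)^2 dx = ∫_0^3 (16*x^6 + 48*x^5 + 84*x^4 + 88*x^3 + 60*x^2 + 24*x + 4) dx. Term by term:
    ∫_0^3 16*x^6 dx = 34992/7;  ∫_0^3 48*x^5 dx = 5832;  ∫_0^3 84*x^4 dx = 20412/5;
    ∫_0^3 88*x^3 dx = 1782;  ∫_0^3 60*x^2 dx = 540;  ∫_0^3 24*x dx = 108;
    ∫_0^3 4 dx = 12.
  Sum: 34992/7 + 5832 + 20412/5 + 1782 + 540 + 108 + 12 = 607434/35.
Adding: ||u||_{H^1}^2 = 780681/70 + 607434/35 = 1995549/70.


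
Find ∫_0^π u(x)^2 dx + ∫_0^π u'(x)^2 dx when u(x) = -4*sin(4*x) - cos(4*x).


||u||_{H^1(0,π)}^2 = 289*π/2

u'(x) = 4*sin(4*x) - 16*cos(4*x).
Expand u² and (u')² and integrate term by term on (0, π), using: for integers n ≥ 1, ∫_0^π sin²(nx) dx = ∫_0^π cos²(nx) dx = π/2; for n ≠ n', ∫_0^π sin(nx)sin(n'x) dx = ∫_0^π cos(nx)cos(n'x) dx = 0; and by product-to-sum, ∫_0^π sin(nx)cos(n'x) dx = ½∫_0^π [sin((n+n')x) + sin((n−n')x)] dx, which is 0 when n+n' is even and 2n/(n²−n'²) when n+n' is odd (it need not vanish on (0, π)).
  u² squared terms: (-1)²·∫cos(4x)² dx = 1·π/2 = π/2;  (-4)²·∫sin(4x)² dx = 16·π/2 = 8*π.
  u² cross terms: 2·(-1)·(-4)·∫cos(4x)·sin(4x) dx = 8·(0) = 0.
  So ∫_0^π u² dx = π/2 + 8*π + 0 = 17*π/2.
  (u')² squared terms: (-16)²·∫cos(4x)² dx = 256·π/2 = 128*π;  (4)²·∫sin(4x)² dx = 16·π/2 = 8*π.
  (u')² cross terms: 2·(-16)·(4)·∫cos(4x)·sin(4x) dx = -128·(0) = 0.
  So ∫_0^π (u')² dx = 128*π + 8*π + 0 = 136*π.
||u||_{H^1}^2 = (17*π/2) + (136*π) = 289*π/2.


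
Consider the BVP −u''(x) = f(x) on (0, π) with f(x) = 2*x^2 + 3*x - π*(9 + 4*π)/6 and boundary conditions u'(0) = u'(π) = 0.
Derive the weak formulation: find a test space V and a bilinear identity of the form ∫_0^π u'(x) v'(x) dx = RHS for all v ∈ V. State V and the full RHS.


V = H^1(0, π) (no boundary constraint on v; u is determined up to an additive constant); weak form: ∫_0^π u'v' dx = ∫_0^π (2*x^2 + 3*x - π*(9 + 4*π)/6) v dx for all v ∈ V.

Multiply both sides by a test function v and integrate from 0 to π:
  ∫_0^π −u''(x) v(x) dx = ∫_0^π f(x) v(x) dx.
Integrate the LHS by parts once:
  ∫_0^π −u'' v dx = −[u'(x) v(x)]_0^π + ∫_0^π u'(x) v'(x) dx.
Thus ∫_0^π u'(x) v'(x) dx = ∫_0^π f(x) v(x) dx + [u'(x) v(x)]_0^π.
Choose V so that boundary terms are either known or forced to vanish.
u has homogeneous Neumann: u'(0) = u'(π) = 0. So [u' v]_0^π = 0·v(π) − 0·v(0) = 0 for any v; take V = H^1(0, π).
Weak formulation: find u (satisfying any essential BC) such that ∫_0^π u'(x) v'(x) dx = ∫_0^π f v dx for all v ∈ V (homogeneous Neumann, so boundary terms vanish).
Substituting f(x) = 2*x^2 + 3*x - π*(9 + 4*π)/6, the right-hand side is ∫_0^π (2*x^2 + 3*x - π*(9 + 4*π)/6) v dx.
Compatibility check (pure Neumann): taking v ≡ 1 ∈ V gives 0 = ∫_0^π f dx + (0) − (0), i.e. ∫_0^π f dx must equal u'(0) − u'(π) = 0. Indeed ∫_0^π (2*x^2 + 3*x - π*(9 + 4*π)/6) dx = 0, so the data are compatible. The solution is then unique only up to an additive constant (fix it e.g. by requiring ∫_0^π u dx = 0).


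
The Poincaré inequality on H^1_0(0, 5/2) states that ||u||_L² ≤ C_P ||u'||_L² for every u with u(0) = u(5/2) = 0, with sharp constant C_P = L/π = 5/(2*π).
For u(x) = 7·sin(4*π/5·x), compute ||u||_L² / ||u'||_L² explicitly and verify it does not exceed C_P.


||u||_L² / ||u'||_L² = 5/(4*π) < C_P = 5/(2*π).

u(x) = 7·sin(4*π/5·x), so u'(x) = 28*π*cos(4*π*x/5)/5.
Writing u(x) = A·sin(kπx/L) with A = 7 and k = 2, use ∫_0^L sin²(kπx/L) dx = L/2 and ∫_0^L cos²(kπx/L) dx = L/2.
u² = 49·sin²(4*π/5·x) and (u')² = 784*π^2/25·cos²(4*π/5·x), and each of sin², cos² integrates to L/2 = 5/4 over (0, 5/2).
∫_0^5/2 u² dx = 245/4, so ||u||_L² = 7*sqrt(5)/2.
∫_0^5/2 (u')² dx = 196*π^2/5, so ||u'||_L² = 14*sqrt(5)*π/5.
Ratio ||u||_L² / ||u'||_L² = 5/(4*π).
Sharp Poincaré constant on H^1_0(0, 5/2) is C_P = L/π = 5/(2*π), achieved by sin(2*π/5·x).
This is the k = 2 harmonic; the ratio L/(kπ) is strictly less than C_P = L/π, consistent with the sharp inequality ||u||_L² ≤ C_P ||u'||_L².


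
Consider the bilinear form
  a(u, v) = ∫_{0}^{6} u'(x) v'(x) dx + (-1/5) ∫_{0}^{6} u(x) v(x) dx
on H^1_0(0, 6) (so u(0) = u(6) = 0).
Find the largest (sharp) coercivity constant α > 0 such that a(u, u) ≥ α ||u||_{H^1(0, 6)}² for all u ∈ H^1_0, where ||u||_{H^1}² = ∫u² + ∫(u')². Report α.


α = (-36/5 + π^2)/(π^2 + 36)

Coercivity of a(·,·) on H^1_0(0, 6) means a(u, u) ≥ α ||u||_{H^1}² for every u ∈ H^1_0.
The interval has length L = 6, and Poincaré/coercivity depend only on L. Here a(u, u) = ∫(u')² + (-1/5)·∫u².
Here c = -1/5 < 0 with |c| < (π/L)² = π^2/36, so coercivity still holds. The condition a(u,u) ≥ α||u||_{H^1}² reads (1−α)∫(u')² ≥ (α−c)∫u². Any admissible α is ≤ 1 (rapidly oscillating u have ∫u²/∫(u')² → 0), and α = 1 would force 0 ≥ (1−c)∫u², impossible since c < 1; so 1−α > 0. By the sharp Poincaré inequality on H^1_0 of an interval of length L, ∫(u')² ≥ (π/L)²∫u² with equality for the first sine mode sin(π(x−x₀)/L) (x₀ the left endpoint), so the inequality holds for all u iff (1−α)(π/L)² ≥ α − c, i.e. α ≤ ((π/L)² + c)/((π/L)² + 1) = (1 + c(L/π)²)/(1 + (L/π)²). (Direct route, valid since c ≤ 0: Poincaré gives c∫u² ≥ c(L/π)²∫(u')², so a(u,u) ≥ (1 + c(L/π)²)∫(u')², while ||u||_{H^1}² ≤ (1 + (L/π)²)∫(u')²; dividing yields the same α.) With (π/L)² = π^2/36 and c = -1/5, the largest admissible constant is α = ((π/L)² + c)/((π/L)² + 1).
Simplifying, α = (-36/5 + π^2)/(π^2 + 36).


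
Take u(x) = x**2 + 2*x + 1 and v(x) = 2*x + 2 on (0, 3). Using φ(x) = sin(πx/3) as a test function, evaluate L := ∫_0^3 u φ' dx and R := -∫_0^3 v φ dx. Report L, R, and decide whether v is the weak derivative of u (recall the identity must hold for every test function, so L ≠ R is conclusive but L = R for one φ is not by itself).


LHS = -30/π, RHS = -30/π. Yes, v = u' weakly.

u(x) = x**2 + 2*x + 1, classical derivative u'(x) = 2*x + 2.
φ(x) = sin(πx/3), so φ'(x) = π*cos(π*x/3)/3.
Note φ(0) = φ(3) = 0, so the boundary term u·φ vanishes.
LHS = ∫_0^3 u(x) φ'(x) dx = ∫_0^3 (π*x^2*cos(π*x/3)/3 + 2*π*x*cos(π*x/3)/3 + π*cos(π*x/3)/3) dx. Term by term:
  ∫_0^3 π*cos(π*x/3)/3 dx = 0;  ∫_0^3 π*x^2*cos(π*x/3)/3 dx = -18/π;  ∫_0^3 2*π*x*cos(π*x/3)/3 dx = -12/π.
Sum: 0 − 18/π − 12/π = -30/π.
So LHS = -30/π.
∫_0^3 v(x) φ(x) dx = ∫_0^3 (2*x*sin(π*x/3) + 2*sin(π*x/3)) dx. Term by term:
  ∫_0^3 2*sin(π*x/3) dx = 12/π;  ∫_0^3 2*x*sin(π*x/3) dx = 18/π.
Sum: 12/π + 18/π = 30/π.
So RHS = -∫_0^3 v(x) φ(x) dx = -30/π.
LHS = RHS, so the identity holds for this test φ.
Moreover u is smooth here and v(x) = u'(x) = 2*x + 2 pointwise, so the identity holds for every test function. Hence v is the weak derivative of u.


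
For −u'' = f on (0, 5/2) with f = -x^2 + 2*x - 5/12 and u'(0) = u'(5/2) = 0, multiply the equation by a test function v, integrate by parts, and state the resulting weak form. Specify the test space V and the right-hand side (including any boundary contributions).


V = H^1(0, 5/2) (no boundary constraint on v; u is determined up to an additive constant); weak form: ∫_0^5/2 u'v' dx = ∫_0^5/2 (-x^2 + 2*x - 5/12) v dx for all v ∈ V.

Multiply both sides by a test function v and integrate from 0 to 5/2:
  ∫_0^5/2 −u''(x) v(x) dx = ∫_0^5/2 f(x) v(x) dx.
Integrate the LHS by parts once:
  ∫_0^5/2 −u'' v dx = −[u'(x) v(x)]_0^5/2 + ∫_0^5/2 u'(x) v'(x) dx.
Thus ∫_0^5/2 u'(x) v'(x) dx = ∫_0^5/2 f(x) v(x) dx + [u'(x) v(x)]_0^5/2.
Choose V so that boundary terms are either known or forced to vanish.
u has homogeneous Neumann: u'(0) = u'(5/2) = 0. So [u' v]_0^5/2 = 0·v(5/2) − 0·v(0) = 0 for any v; take V = H^1(0, 5/2).
Weak formulation: find u (satisfying any essential BC) such that ∫_0^5/2 u'(x) v'(x) dx = ∫_0^5/2 f v dx for all v ∈ V (homogeneous Neumann, so boundary terms vanish).
Substituting f(x) = -x^2 + 2*x - 5/12, the right-hand side is ∫_0^5/2 (-x^2 + 2*x - 5/12) v dx.
Compatibility check (pure Neumann): taking v ≡ 1 ∈ V gives 0 = ∫_0^5/2 f dx + (0) − (0), i.e. ∫_0^5/2 f dx must equal u'(0) − u'(5/2) = 0. Indeed ∫_0^5/2 (-x^2 + 2*x - 5/12) dx = 0, so the data are compatible. The solution is then unique only up to an additive constant (fix it e.g. by requiring ∫_0^5/2 u dx = 0).


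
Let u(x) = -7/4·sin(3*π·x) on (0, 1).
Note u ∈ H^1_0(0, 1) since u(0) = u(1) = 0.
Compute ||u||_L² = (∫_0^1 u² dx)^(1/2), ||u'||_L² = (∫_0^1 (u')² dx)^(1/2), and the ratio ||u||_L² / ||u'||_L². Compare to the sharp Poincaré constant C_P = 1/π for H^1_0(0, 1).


||u||_L² / ||u'||_L² = 1/(3*π) < C_P = 1/π.

u(x) = -7/4·sin(3*π·x), so u'(x) = -21*π*cos(3*π*x)/4.
Writing u(x) = A·sin(kπx/L) with A = -7/4 and k = 3, use ∫_0^L sin²(kπx/L) dx = L/2 and ∫_0^L cos²(kπx/L) dx = L/2.
u² = 49/16·sin²(3*π·x) and (u')² = 441*π^2/16·cos²(3*π·x), and each of sin², cos² integrates to L/2 = 1/2 over (0, 1).
∫_0^1 u² dx = 49/32, so ||u||_L² = 7*sqrt(2)/8.
∫_0^1 (u')² dx = 441*π^2/32, so ||u'||_L² = 21*sqrt(2)*π/8.
Ratio ||u||_L² / ||u'||_L² = 1/(3*π).
Sharp Poincaré constant on H^1_0(0, 1) is C_P = L/π = 1/π, achieved by sin(π·x).
This is the k = 3 harmonic; the ratio L/(kπ) is strictly less than C_P = L/π, consistent with the sharp inequality ||u||_L² ≤ C_P ||u'||_L².


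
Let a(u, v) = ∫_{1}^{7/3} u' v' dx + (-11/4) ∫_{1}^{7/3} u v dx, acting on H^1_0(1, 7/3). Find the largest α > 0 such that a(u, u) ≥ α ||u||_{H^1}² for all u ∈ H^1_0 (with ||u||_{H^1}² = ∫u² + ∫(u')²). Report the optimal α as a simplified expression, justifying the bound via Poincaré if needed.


α = (-44 + 9*π^2)/(16 + 9*π^2)

Coercivity of a(·,·) on H^1_0(1, 7/3) means a(u, u) ≥ α ||u||_{H^1}² for every u ∈ H^1_0.
The interval has length L = 4/3, and Poincaré/coercivity depend only on L. Here a(u, u) = ∫(u')² + (-11/4)·∫u².
Here c = -11/4 < 0 with |c| < (π/L)² = 9*π^2/16, so coercivity still holds. The condition a(u,u) ≥ α||u||_{H^1}² reads (1−α)∫(u')² ≥ (α−c)∫u². Any admissible α is ≤ 1 (rapidly oscillating u have ∫u²/∫(u')² → 0), and α = 1 would force 0 ≥ (1−c)∫u², impossible since c < 1; so 1−α > 0. By the sharp Poincaré inequality on H^1_0 of an interval of length L, ∫(u')² ≥ (π/L)²∫u² with equality for the first sine mode sin(π(x−x₀)/L) (x₀ the left endpoint), so the inequality holds for all u iff (1−α)(π/L)² ≥ α − c, i.e. α ≤ ((π/L)² + c)/((π/L)² + 1) = (1 + c(L/π)²)/(1 + (L/π)²). (Direct route, valid since c ≤ 0: Poincaré gives c∫u² ≥ c(L/π)²∫(u')², so a(u,u) ≥ (1 + c(L/π)²)∫(u')², while ||u||_{H^1}² ≤ (1 + (L/π)²)∫(u')²; dividing yields the same α.) With (π/L)² = 9*π^2/16 and c = -11/4, the largest admissible constant is α = ((π/L)² + c)/((π/L)² + 1).
Simplifying, α = (-44 + 9*π^2)/(16 + 9*π^2).


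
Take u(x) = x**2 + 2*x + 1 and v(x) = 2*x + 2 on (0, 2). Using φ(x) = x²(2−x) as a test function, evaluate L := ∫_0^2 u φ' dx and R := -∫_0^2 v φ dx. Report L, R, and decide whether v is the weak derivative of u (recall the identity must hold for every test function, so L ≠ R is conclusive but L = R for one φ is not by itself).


LHS = -88/15, RHS = -88/15. Yes, v = u' weakly.

u(x) = x**2 + 2*x + 1, classical derivative u'(x) = 2*x + 2.
φ(x) = x²(2−x), so φ'(x) = x*(4 - 3*x).
Note φ(0) = φ(2) = 0, so the boundary term u·φ vanishes.
LHS = ∫_0^2 u(x) φ'(x) dx = ∫_0^2 (-3*x^4 - 2*x^3 + 5*x^2 + 4*x) dx. Term by term:
  ∫_0^2 -3*x^4 dx = -96/5;  ∫_0^2 -2*x^3 dx = -8;  ∫_0^2 5*x^2 dx = 40/3;
  ∫_0^2 4*x dx = 8.
Sum: -96/5 − 8 + 40/3 + 8 = -88/15.
So LHS = -88/15.
∫_0^2 v(x) φ(x) dx = ∫_0^2 (-2*x^4 + 2*x^3 + 4*x^2) dx. Term by term:
  ∫_0^2 -2*x^4 dx = -64/5;  ∫_0^2 2*x^3 dx = 8;  ∫_0^2 4*x^2 dx = 32/3.
Sum: -64/5 + 8 + 32/3 = 88/15.
So RHS = -∫_0^2 v(x) φ(x) dx = -88/15.
LHS = RHS, so the identity holds for this test φ.
Moreover u is smooth here and v(x) = u'(x) = 2*x + 2 pointwise, so the identity holds for every test function. Hence v is the weak derivative of u.


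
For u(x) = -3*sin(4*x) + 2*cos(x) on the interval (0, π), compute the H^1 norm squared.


||u||_{H^1(0,π)}^2 = -64/5 + 161*π/2

u'(x) = -2*sin(x) - 12*cos(4*x).
Expand u² and (u')² and integrate term by term on (0, π), using: for integers n ≥ 1, ∫_0^π sin²(nx) dx = ∫_0^π cos²(nx) dx = π/2; for n ≠ n', ∫_0^π sin(nx)sin(n'x) dx = ∫_0^π cos(nx)cos(n'x) dx = 0; and by product-to-sum, ∫_0^π sin(nx)cos(n'x) dx = ½∫_0^π [sin((n+n')x) + sin((n−n')x)] dx, which is 0 when n+n' is even and 2n/(n²−n'²) when n+n' is odd (it need not vanish on (0, π)).
  u² squared terms: (-3)²·∫sin(4x)² dx = 9·π/2 = 9*π/2;  (2)²·∫cos(x)² dx = 4·π/2 = 2*π.
  u² cross terms: 2·(-3)·(2)·∫sin(4x)·cos(x) dx = -12·(8/15) = -32/5.
  So ∫_0^π u² dx = 9*π/2 + 2*π − 32/5 = -32/5 + 13*π/2.
  (u')² squared terms: (-12)²·∫cos(4x)² dx = 144·π/2 = 72*π;  (-2)²·∫sin(x)² dx = 4·π/2 = 2*π.
  (u')² cross terms: 2·(-12)·(-2)·∫cos(4x)·sin(x) dx = 48·(-2/15) = -32/5.
  So ∫_0^π (u')² dx = 72*π + 2*π − 32/5 = -32/5 + 74*π.
||u||_{H^1}^2 = (-32/5 + 13*π/2) + (-32/5 + 74*π) = -64/5 + 161*π/2.


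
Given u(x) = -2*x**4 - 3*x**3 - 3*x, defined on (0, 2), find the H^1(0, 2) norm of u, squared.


||u||_{H^1}^2 = 1455934/315

The H^1 norm (squared) on an interval (0, L) is
  ||u||_{H^1}^2 = ∫_0^L u(x)^2 dx + ∫_0^L u'(x)^2 dx.
Compute u'(x) = -8*x**3 - 9*x**2 - 3.
Then u(x)^2 = 4*x**8 + 12*x**7 + 9*x**6 + 12*x**5 + 18*x**4 + 9*x**2 and u'(x)^2 = 64*x**6 + 144*x**5 + 81*x**4 + 48*x**3 + 54*x**2 + 9.
Integrate each monomial from 0 to 2 using ∫_0^2 c·x^n dx = c·2^(n+1)/(n+1):
  ∫_0^2 u(x)^2 dx = ∫_0^2 (4*x^8 + 12*x^7 + 9*x^6 + 12*x^5 + 18*x^4 + 9*x^2) dx. Term by term:
    ∫_0^2 4*x^8 dx = 2048/9;  ∫_0^2 12*x^7 dx = 384;  ∫_0^2 9*x^6 dx = 1152/7;
    ∫_0^2 12*x^5 dx = 128;  ∫_0^2 18*x^4 dx = 576/5;  ∫_0^2 9*x^2 dx = 24.
  Sum: 2048/9 + 384 + 1152/7 + 128 + 576/5 + 24 = 328648/315.
  ∫_0^2 u'(x)^2 dx = ∫_0^2 (64*x^6 + 144*x^5 + 81*x^4 + 48*x^3 + 54*x^2 + 9) dx. Term by term:
    ∫_0^2 64*x^6 dx = 8192/7;  ∫_0^2 144*x^5 dx = 1536;  ∫_0^2 81*x^4 dx = 2592/5;
    ∫_0^2 48*x^3 dx = 192;  ∫_0^2 54*x^2 dx = 144;  ∫_0^2 9 dx = 18.
  Sum: 8192/7 + 1536 + 2592/5 + 192 + 144 + 18 = 125254/35.
Adding: ||u||_{H^1}^2 = 328648/315 + 125254/35 = 1455934/315.


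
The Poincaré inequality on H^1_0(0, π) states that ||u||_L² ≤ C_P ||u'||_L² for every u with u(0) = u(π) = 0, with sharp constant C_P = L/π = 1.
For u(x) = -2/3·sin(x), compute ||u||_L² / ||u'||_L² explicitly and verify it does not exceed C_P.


||u||_L² / ||u'||_L² = 1 = C_P.

u(x) = -2/3·sin(x), so u'(x) = -2*cos(x)/3.
Writing u(x) = A·sin(kπx/L) with A = -2/3 and k = 1, use ∫_0^L sin²(kπx/L) dx = L/2 and ∫_0^L cos²(kπx/L) dx = L/2.
u² = 4/9·sin²(x) and (u')² = 4/9·cos²(x), and each of sin², cos² integrates to L/2 = π/2 over (0, π).
∫_0^π u² dx = 2*π/9, so ||u||_L² = sqrt(2)*sqrt(π)/3.
∫_0^π (u')² dx = 2*π/9, so ||u'||_L² = sqrt(2)*sqrt(π)/3.
Ratio ||u||_L² / ||u'||_L² = 1.
Sharp Poincaré constant on H^1_0(0, π) is C_P = L/π = 1, achieved by sin(x).
This is the k = 1 eigenfunction (up to amplitude), so the ratio equals the sharp Poincaré constant exactly.


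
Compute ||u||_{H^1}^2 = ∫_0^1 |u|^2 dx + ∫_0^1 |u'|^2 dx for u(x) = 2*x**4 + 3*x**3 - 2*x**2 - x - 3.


||u||_{H^1}^2 = 8924/315

The H^1 norm (squared) on an interval (0, L) is
  ||u||_{H^1}^2 = ∫_0^L u(x)^2 dx + ∫_0^L u'(x)^2 dx.
Compute u'(x) = 8*x**3 + 9*x**2 - 4*x - 1.
Then u(x)^2 = 4*x**8 + 12*x**7 + x**6 - 16*x**5 - 14*x**4 - 14*x**3 + 13*x**2 + 6*x + 9 and u'(x)^2 = 64*x**6 + 144*x**5 + 17*x**4 - 88*x**3 - 2*x**2 + 8*x + 1.
Integrate each monomial from 0 to 1 using ∫_0^1 c·x^n dx = c·1^(n+1)/(n+1):
  ∫_0^1 u(x)^2 dx = ∫_0^1 (4*x^8 + 12*x^7 + x^6 - 16*x^5 - 14*x^4 - 14*x^3 + 13*x^2 + 6*x + 9) dx. Term by term:
    ∫_0^1 4*x^8 dx = 4/9;  ∫_0^1 12*x^7 dx = 3/2;  ∫_0^1 x^6 dx = 1/7;
    ∫_0^1 -16*x^5 dx = -8/3;  ∫_0^1 -14*x^4 dx = -14/5;  ∫_0^1 -14*x^3 dx = -7/2;
    ∫_0^1 13*x^2 dx = 13/3;  ∫_0^1 6*x dx = 3;  ∫_0^1 9 dx = 9.
  Sum: 4/9 + 3/2 + 1/7 − 8/3 − 14/5 − 7/2 + 13/3 + 3 + 9 = 2978/315.
  ∫_0^1 u'(x)^2 dx = ∫_0^1 (64*x^6 + 144*x^5 + 17*x^4 - 88*x^3 - 2*x^2 + 8*x + 1) dx. Term by term:
    ∫_0^1 64*x^6 dx = 64/7;  ∫_0^1 144*x^5 dx = 24;  ∫_0^1 17*x^4 dx = 17/5;
    ∫_0^1 -88*x^3 dx = -22;  ∫_0^1 -2*x^2 dx = -2/3;  ∫_0^1 8*x dx = 4;
    ∫_0^1 1 dx = 1.
  Sum: 64/7 + 24 + 17/5 − 22 − 2/3 + 4 + 1 = 1982/105.
Adding: ||u||_{H^1}^2 = 2978/315 + 1982/105 = 8924/315.


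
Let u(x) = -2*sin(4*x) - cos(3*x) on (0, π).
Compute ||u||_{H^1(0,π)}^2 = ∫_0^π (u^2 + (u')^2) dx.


||u||_{H^1(0,π)}^2 = 320/7 + 39*π

u'(x) = 3*sin(3*x) - 8*cos(4*x).
Expand u² and (u')² and integrate term by term on (0, π), using: for integers n ≥ 1, ∫_0^π sin²(nx) dx = ∫_0^π cos²(nx) dx = π/2; for n ≠ n', ∫_0^π sin(nx)sin(n'x) dx = ∫_0^π cos(nx)cos(n'x) dx = 0; and by product-to-sum, ∫_0^π sin(nx)cos(n'x) dx = ½∫_0^π [sin((n+n')x) + sin((n−n')x)] dx, which is 0 when n+n' is even and 2n/(n²−n'²) when n+n' is odd (it need not vanish on (0, π)).
  u² squared terms: (-1)²·∫cos(3x)² dx = 1·π/2 = π/2;  (-2)²·∫sin(4x)² dx = 4·π/2 = 2*π.
  u² cross terms: 2·(-1)·(-2)·∫cos(3x)·sin(4x) dx = 4·(8/7) = 32/7.
  So ∫_0^π u² dx = π/2 + 2*π + 32/7 = 32/7 + 5*π/2.
  (u')² squared terms: (-8)²·∫cos(4x)² dx = 64·π/2 = 32*π;  (3)²·∫sin(3x)² dx = 9·π/2 = 9*π/2.
  (u')² cross terms: 2·(-8)·(3)·∫cos(4x)·sin(3x) dx = -48·(-6/7) = 288/7.
  So ∫_0^π (u')² dx = 32*π + 9*π/2 + 288/7 = 288/7 + 73*π/2.
||u||_{H^1}^2 = (32/7 + 5*π/2) + (288/7 + 73*π/2) = 320/7 + 39*π.


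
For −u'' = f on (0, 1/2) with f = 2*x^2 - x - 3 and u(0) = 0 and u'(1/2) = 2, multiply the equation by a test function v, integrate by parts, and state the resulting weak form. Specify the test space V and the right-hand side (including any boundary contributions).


V = {v ∈ H^1(0, 1/2) : v(0) = 0} (test functions vanish at x = 0 where u is specified); weak form: ∫_0^1/2 u'v' dx = ∫_0^1/2 (2*x^2 - x - 3) v dx + 2·v(1/2) for all v ∈ V.

Multiply both sides by a test function v and integrate from 0 to 1/2:
  ∫_0^1/2 −u''(x) v(x) dx = ∫_0^1/2 f(x) v(x) dx.
Integrate the LHS by parts once:
  ∫_0^1/2 −u'' v dx = −[u'(x) v(x)]_0^1/2 + ∫_0^1/2 u'(x) v'(x) dx.
Thus ∫_0^1/2 u'(x) v'(x) dx = ∫_0^1/2 f(x) v(x) dx + [u'(x) v(x)]_0^1/2.
Choose V so that boundary terms are either known or forced to vanish.
Mixed BC: u(0) = 0 (Dirichlet) and u'(1/2) = 2 (Neumann). Define V = {v ∈ H^1(0, 1/2) : v(0) = 0}. Then [u' v]_0^1/2 = u'(1/2)·v(1/2) − u'(0)·0 = 2·v(1/2).
Weak formulation: find u (satisfying any essential BC) such that ∫_0^1/2 u'(x) v'(x) dx = ∫_0^1/2 f v dx + 2·v(1/2) for all v ∈ V (Dirichlet at 0 absorbed into V; Neumann datum at x = 1/2 contributes the boundary term).
Substituting f(x) = 2*x^2 - x - 3, the right-hand side is ∫_0^1/2 (2*x^2 - x - 3) v dx + 2·v(1/2).
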